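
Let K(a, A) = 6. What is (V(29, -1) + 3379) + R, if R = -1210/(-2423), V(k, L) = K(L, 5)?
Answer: 8203065/2423 ≈ 3385.5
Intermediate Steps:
V(k, L) = 6
R = 1210/2423 (R = -1210*(-1/2423) = 1210/2423 ≈ 0.49938)
(V(29, -1) + 3379) + R = (6 + 3379) + 1210/2423 = 3385 + 1210/2423 = 8203065/2423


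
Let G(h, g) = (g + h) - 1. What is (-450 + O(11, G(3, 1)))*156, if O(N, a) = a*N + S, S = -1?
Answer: -65208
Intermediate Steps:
G(h, g) = -1 + g + h
O(N, a) = -1 + N*a (O(N, a) = a*N - 1 = N*a - 1 = -1 + N*a)
(-450 + O(11, G(3, 1)))*156 = (-450 + (-1 + 11*(-1 + 1 + 3)))*156 = (-450 + (-1 + 11*3))*156 = (-450 + (-1 + 33))*156 = (-450 + 32)*156 = -418*156 = -65208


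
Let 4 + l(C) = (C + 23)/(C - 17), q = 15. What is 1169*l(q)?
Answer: -26887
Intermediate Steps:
l(C) = -4 + (23 + C)/(-17 + C) (l(C) = -4 + (C + 23)/(C - 17) = -4 + (23 + C)/(-17 + C))
1169*l(q) = 1169*((91 - 3*15)/(-17 + 15)) = 1169*((91 - 45)/(-2)) = 1169*(-1/2*46) = 1169*(-23) = -26887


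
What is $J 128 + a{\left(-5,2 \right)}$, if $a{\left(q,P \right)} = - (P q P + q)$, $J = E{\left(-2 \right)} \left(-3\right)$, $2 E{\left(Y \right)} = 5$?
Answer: $-935$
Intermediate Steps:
$E{\left(Y \right)} = \frac{5}{2}$ ($E{\left(Y \right)} = \frac{1}{2} \cdot 5 = \frac{5}{2}$)
$J = - \frac{15}{2}$ ($J = \frac{5}{2} \left(-3\right) = - \frac{15}{2} \approx -7.5$)
$a{\left(q,P \right)} = - q - q P^{2}$ ($a{\left(q,P \right)} = - (q P^{2} + q) = - (q + q P^{2}) = - q - q P^{2}$)
$J 128 + a{\left(-5,2 \right)} = \left(- \frac{15}{2}\right) 128 - - 5 \left(1 + 2^{2}\right) = -960 - - 5 \left(1 + 4\right) = -960 - \left(-5\right) 5 = -960 + 25 = -935$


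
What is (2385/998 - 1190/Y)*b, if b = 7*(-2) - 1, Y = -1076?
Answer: -7038525/134231 ≈ -52.436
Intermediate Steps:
b = -15 (b = -14 - 1 = -15)
(2385/998 - 1190/Y)*b = (2385/998 - 1190/(-1076))*(-15) = (2385*(1/998) - 1190*(-1/1076))*(-15) = (2385/998 + 595/538)*(-15) = (469235/134231)*(-15) = -7038525/134231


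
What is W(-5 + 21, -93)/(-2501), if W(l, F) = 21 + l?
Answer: -37/2501 ≈ -0.014794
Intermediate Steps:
W(-5 + 21, -93)/(-2501) = (21 + (-5 + 21))/(-2501) = (21 + 16)*(-1/2501) = 37*(-1/2501) = -37/2501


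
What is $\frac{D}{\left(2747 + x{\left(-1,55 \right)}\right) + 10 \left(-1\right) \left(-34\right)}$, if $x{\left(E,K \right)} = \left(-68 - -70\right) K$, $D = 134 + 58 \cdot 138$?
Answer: $\frac{8138}{3197} \approx 2.5455$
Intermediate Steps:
$D = 8138$ ($D = 134 + 8004 = 8138$)
$x{\left(E,K \right)} = 2 K$ ($x{\left(E,K \right)} = \left(-68 + 70\right) K = 2 K$)
$\frac{D}{\left(2747 + x{\left(-1,55 \right)}\right) + 10 \left(-1\right) \left(-34\right)} = \frac{8138}{\left(2747 + 2 \cdot 55\right) + 10 \left(-1\right) \left(-34\right)} = \frac{8138}{\left(2747 + 110\right) - -340} = \frac{8138}{2857 + 340} = \frac{8138}{3197}$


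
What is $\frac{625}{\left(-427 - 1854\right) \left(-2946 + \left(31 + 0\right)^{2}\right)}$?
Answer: $\frac{125}{905557} \approx 0.00013804$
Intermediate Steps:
$\frac{625}{\left(-427 - 1854\right) \left(-2946 + \left(31 + 0\right)^{2}\right)} = \frac{625}{\left(-2281\right) \left(-2946 + 31^{2}\right)} = \frac{625}{\left(-2281\right) \left(-2946 + 961\right)} = \frac{625}{\left(-2281\right) \left(-1985\right)} = \frac{625}{4527785} = 625 \cdot \frac{1}{4527785} = \frac{125}{905557}$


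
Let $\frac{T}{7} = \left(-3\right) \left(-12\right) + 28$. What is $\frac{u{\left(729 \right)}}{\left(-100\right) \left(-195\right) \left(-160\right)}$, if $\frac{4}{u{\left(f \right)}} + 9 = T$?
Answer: $- \frac{1}{342420000} \approx -2.9204 \cdot 10^{-9}$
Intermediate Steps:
$T = 448$ ($T = 7 \left(\left(-3\right) \left(-12\right) + 28\right) = 7 \left(36 + 28\right) = 7 \cdot 64 = 448$)
$u{\left(f \right)} = \frac{4}{439}$ ($u{\left(f \right)} = \frac{4}{-9 + 448} = \frac{4}{439}$)
$\frac{u{\left(729 \right)}}{\left(-100\right) \left(-195\right) \left(-160\right)} = \frac{4}{439 \left(-100\right) \left(-195\right) \left(-160\right)} = \frac{4}{439 \cdot 19500 \left(-160\right)} = \frac{4}{439 \left(-3120000\right)} = \frac{4}{439} \left(- \frac{1}{3120000}\right) = - \frac{1}{342420000}$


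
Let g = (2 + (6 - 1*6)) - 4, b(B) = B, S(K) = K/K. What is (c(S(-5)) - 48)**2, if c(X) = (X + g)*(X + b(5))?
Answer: 2916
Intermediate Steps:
S(K) = 1
g = -2 (g = (2 + (6 - 6)) - 4 = (2 + 0) - 4 = 2 - 4 = -2)
c(X) = (-2 + X)*(5 + X) (c(X) = (X - 2)*(X + 5) = (-2 + X)*(5 + X))
(c(S(-5)) - 48)**2 = ((-10 + 1**2 + 3*1) - 48)**2 = ((-10 + 1 + 3) - 48)**2 = (-6 - 48)**2 = (-54)**2 = 2916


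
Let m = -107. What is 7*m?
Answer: -749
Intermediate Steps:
7*m = 7*(-107) = -749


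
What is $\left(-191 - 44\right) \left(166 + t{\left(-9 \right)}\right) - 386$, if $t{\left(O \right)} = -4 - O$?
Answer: $-40571$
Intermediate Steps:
$\left(-191 - 44\right) \left(166 + t{\left(-9 \right)}\right) - 386 = \left(-191 - 44\right) \left(166 - -5\right) - 386 = - 235 \left(166 + \left(-4 + 9\right)\right) - 386 = - 235 \left(166 + 5\right) - 386 = \left(-235\right) 171 - 386 = -40185 - 386 = -40571$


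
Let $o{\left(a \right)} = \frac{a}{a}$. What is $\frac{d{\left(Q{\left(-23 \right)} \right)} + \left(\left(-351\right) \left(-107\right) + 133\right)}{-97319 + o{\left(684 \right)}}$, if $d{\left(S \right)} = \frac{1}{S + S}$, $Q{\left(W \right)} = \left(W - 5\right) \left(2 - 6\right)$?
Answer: $- \frac{8442561}{21799232} \approx -0.38729$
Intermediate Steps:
$o{\left(a \right)} = 1$
$Q{\left(W \right)} = 20 - 4 W$ ($Q{\left(W \right)} = \left(-5 + W\right) \left(-4\right) = 20 - 4 W$)
$d{\left(S \right)} = \frac{1}{2 S}$
$\frac{d{\left(Q{\left(-23 \right)} \right)} + \left(\left(-351\right) \left(-107\right) + 133\right)}{-97319 + o{\left(684 \right)}} = \frac{\frac{1}{2 \left(20 - -92\right)} + \left(\left(-351\right) \left(-107\right) + 133\right)}{-97319 + 1} = \frac{\frac{1}{2 \left(20 + 92\right)} + \left(37557 + 133\right)}{-97318} = \left(\frac{1}{2 \cdot 112} + 37690\right) \left(- \frac{1}{97318}\right) = \left(\frac{1}{2} \cdot \frac{1}{112} + 37690\right) \left(- \frac{1}{97318}\right) = \left(\frac{1}{224} + 37690\right) \left(- \frac{1}{97318}\right) = \frac{8442561}{224} \left(- \frac{1}{97318}\right) = - \frac{8442561}{21799232}$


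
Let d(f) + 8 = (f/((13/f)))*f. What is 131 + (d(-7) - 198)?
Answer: -1318/13 ≈ -101.38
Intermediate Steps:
d(f) = -8 + f**3/13 (d(f) = -8 + (f/((13/f)))*f = -8 + (f*(f/13))*f = -8 + (f**2/13)*f = -8 + f**3/13)
131 + (d(-7) - 198) = 131 + ((-8 + (1/13)*(-7)**3) - 198) = 131 + ((-8 + (1/13)*(-343)) - 198) = 131 + ((-8 - 343/13) - 198) = 131 + (-447/13 - 198) = 131 - 3021/13 = -1318/13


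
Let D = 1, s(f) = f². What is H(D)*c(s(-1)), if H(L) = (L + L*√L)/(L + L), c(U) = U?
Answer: 1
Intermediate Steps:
H(L) = (L + L^(3/2))/(2*L) (H(L) = (L + L^(3/2))/((2*L)) = (L + L^(3/2))*(1/(2*L)) = (L + L^(3/2))/(2*L))
H(D)*c(s(-1)) = (½ + √1/2)*(-1)² = (½ + (½)*1)*1 = (½ + ½)*1 = 1*1 = 1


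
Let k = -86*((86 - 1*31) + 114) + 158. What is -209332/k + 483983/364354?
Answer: 5201793196/327372069 ≈ 15.890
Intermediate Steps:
k = -14376 (k = -86*((86 - 31) + 114) + 158 = -86*(55 + 114) + 158 = -86*169 + 158 = -14534 + 158 = -14376)
-209332/k + 483983/364354 = -209332/(-14376) + 483983/364354 = -209332*(-1/14376) + 483983*(1/364354) = 52333/3594 + 483983/364354 = 5201793196/327372069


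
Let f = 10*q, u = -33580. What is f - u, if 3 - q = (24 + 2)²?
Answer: 26850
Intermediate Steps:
q = -673 (q = 3 - (24 + 2)² = 3 - 1*26² = 3 - 1*676 = 3 - 676 = -673)
f = -6730 (f = 10*(-673) = -6730)
f - u = -6730 - 1*(-33580) = -6730 + 33580 = 26850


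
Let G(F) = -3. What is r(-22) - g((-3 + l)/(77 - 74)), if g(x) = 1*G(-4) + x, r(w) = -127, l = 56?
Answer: -425/3 ≈ -141.67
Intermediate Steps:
g(x) = -3 + x (g(x) = 1*(-3) + x = -3 + x)
r(-22) - g((-3 + l)/(77 - 74)) = -127 - (-3 + (-3 + 56)/(77 - 74)) = -127 - (-3 + 53/3) = -127 - 1*44/3 = -127 - 44/3 = -425/3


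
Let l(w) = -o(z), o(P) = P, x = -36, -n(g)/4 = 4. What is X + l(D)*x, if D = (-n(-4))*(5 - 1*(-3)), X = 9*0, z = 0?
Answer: 0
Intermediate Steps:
n(g) = -16 (n(g) = -4*4 = -16)
X = 0
D = 128 (D = (-1*(-16))*(5 - 1*(-3)) = 16*(5 + 3) = 16*8 = 128)
l(w) = 0 (l(w) = -1*0 = 0)
X + l(D)*x = 0 + 0*(-36) = 0 + 0 = 0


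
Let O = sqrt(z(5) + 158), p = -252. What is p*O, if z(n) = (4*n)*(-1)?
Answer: -252*sqrt(138) ≈ -2960.3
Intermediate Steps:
z(n) = -4*n
O = sqrt(138) (O = sqrt(-4*5 + 158) = sqrt(-20 + 158) = sqrt(138) ≈ 11.747)
p*O = -252*sqrt(138)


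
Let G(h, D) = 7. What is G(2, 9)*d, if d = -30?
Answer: -210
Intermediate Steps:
G(2, 9)*d = 7*(-30) = -210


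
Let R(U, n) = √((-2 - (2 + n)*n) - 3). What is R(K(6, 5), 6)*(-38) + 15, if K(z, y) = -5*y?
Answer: 15 - 38*I*√53 ≈ 15.0 - 276.64*I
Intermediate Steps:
R(U, n) = √(-5 - n*(2 + n)) (R(U, n) = √((-2 - n*(2 + n)) - 3) = √(-5 - n*(2 + n)))
R(K(6, 5), 6)*(-38) + 15 = √(-5 - 1*6² - 2*6)*(-38) + 15 = √(-5 - 1*36 - 12)*(-38) + 15 = √(-5 - 36 - 12)*(-38) + 15 = √(-53)*(-38) + 15 = (I*√53)*(-38) + 15 = -38*I*√53 + 15 = 15 - 38*I*√53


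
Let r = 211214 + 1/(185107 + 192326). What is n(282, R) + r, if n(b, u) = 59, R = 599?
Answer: 79741402210/377433 ≈ 2.1127e+5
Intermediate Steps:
r = 79719133663/377433 (r = 211214 + 1/377433 = 79719133663/377433 ≈ 2.1121e+5)
n(282, R) + r = 59 + 79719133663/377433 = 79741402210/377433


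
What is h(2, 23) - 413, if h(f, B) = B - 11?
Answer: -401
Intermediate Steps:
h(f, B) = -11 + B
h(2, 23) - 413 = (-11 + 23) - 413 = 12 - 413 = -401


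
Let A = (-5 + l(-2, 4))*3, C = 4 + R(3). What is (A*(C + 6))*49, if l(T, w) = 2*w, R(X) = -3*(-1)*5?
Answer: 11025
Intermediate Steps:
R(X) = 15 (R(X) = 3*5 = 15)
C = 19 (C = 4 + 15 = 19)
A = 9 (A = (-5 + 2*4)*3 = (-5 + 8)*3 = 3*3 = 9)
(A*(C + 6))*49 = (9*(19 + 6))*49 = (9*25)*49 = 225*49 = 11025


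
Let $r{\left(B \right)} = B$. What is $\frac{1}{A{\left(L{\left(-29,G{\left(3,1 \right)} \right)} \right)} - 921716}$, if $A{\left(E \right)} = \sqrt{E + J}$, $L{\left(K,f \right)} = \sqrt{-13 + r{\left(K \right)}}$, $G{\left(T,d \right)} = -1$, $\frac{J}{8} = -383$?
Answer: $- \frac{1}{921716 - \sqrt{-3064 + i \sqrt{42}}} \approx -1.0849 \cdot 10^{-6} - 6.5155 \cdot 10^{-11} i$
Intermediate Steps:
$J = -3064$ ($J = 8 \left(-383\right) = -3064$)
$L{\left(K,f \right)} = \sqrt{-13 + K}$
$A{\left(E \right)} = \sqrt{-3064 + E}$ ($A{\left(E \right)} = \sqrt{E - 3064} = \sqrt{-3064 + E}$)
$\frac{1}{A{\left(L{\left(-29,G{\left(3,1 \right)} \right)} \right)} - 921716} = \frac{1}{\sqrt{-3064 + \sqrt{-13 - 29}} - 921716} = \frac{1}{\sqrt{-3064 + \sqrt{-42}} - 921716} = \frac{1}{\sqrt{-3064 + i \sqrt{42}} - 921716} = \frac{1}{-921716 + \sqrt{-3064 + i \sqrt{42}}}$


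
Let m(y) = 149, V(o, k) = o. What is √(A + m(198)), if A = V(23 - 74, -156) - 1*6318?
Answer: 2*I*√1555 ≈ 78.867*I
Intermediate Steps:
A = -6369 (A = (23 - 74) - 1*6318 = -51 - 6318 = -6369)
√(A + m(198)) = √(-6369 + 149) = √(-6220) = 2*I*√1555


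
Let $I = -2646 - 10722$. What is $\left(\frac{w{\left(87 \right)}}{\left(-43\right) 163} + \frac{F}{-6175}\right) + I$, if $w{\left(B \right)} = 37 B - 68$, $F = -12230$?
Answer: $- \frac{115701692791}{8656115} \approx -13366.0$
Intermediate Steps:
$w{\left(B \right)} = -68 + 37 B$
$I = -13368$ ($I = -2646 - 10722 = -13368$)
$\left(\frac{w{\left(87 \right)}}{\left(-43\right) 163} + \frac{F}{-6175}\right) + I = \left(\frac{-68 + 37 \cdot 87}{\left(-43\right) 163} - \frac{12230}{-6175}\right) - 13368 = \left(\frac{-68 + 3219}{-7009} - - \frac{2446}{1235}\right) - 13368 = \left(3151 \left(- \frac{1}{7009}\right) + \frac{2446}{1235}\right) - 13368 = \left(- \frac{3151}{7009} + \frac{2446}{1235}\right) - 13368 = \frac{13252529}{8656115} - 13368 = - \frac{115701692791}{8656115}$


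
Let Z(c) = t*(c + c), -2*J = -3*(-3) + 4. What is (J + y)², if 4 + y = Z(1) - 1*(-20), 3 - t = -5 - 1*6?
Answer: 5625/4 ≈ 1406.3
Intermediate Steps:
t = 14 (t = 3 - (-5 - 1*6) = 3 - (-5 - 6) = 3 - 1*(-11) = 3 + 11 = 14)
J = -13/2 (J = -(-3*(-3) + 4)/2 = -(9 + 4)/2 = -½*13 = -13/2 ≈ -6.5000)
Z(c) = 28*c (Z(c) = 14*(c + c) = 14*(2*c) = 28*c)
y = 44 (y = -4 + (28*1 - 1*(-20)) = -4 + (28 + 20) = -4 + 48 = 44)
(J + y)² = (-13/2 + 44)² = (75/2)² = 5625/4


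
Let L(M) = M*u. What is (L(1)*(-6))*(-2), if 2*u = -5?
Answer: -30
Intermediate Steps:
u = -5/2 (u = (½)*(-5) = -5/2 ≈ -2.5000)
L(M) = -5*M/2 (L(M) = M*(-5/2) = -5*M/2)
(L(1)*(-6))*(-2) = (-5/2*1*(-6))*(-2) = -5/2*(-6)*(-2) = 15*(-2) = -30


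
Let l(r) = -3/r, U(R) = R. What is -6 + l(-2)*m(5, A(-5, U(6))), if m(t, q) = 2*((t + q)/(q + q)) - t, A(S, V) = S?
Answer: -27/2 ≈ -13.500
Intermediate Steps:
m(t, q) = -t + (q + t)/q (m(t, q) = 2*((q + t)/((2*q))) - t = 2*((q + t)*(1/(2*q))) - t = 2*((q + t)/(2*q)) - t = (q + t)/q - t = -t + (q + t)/q)
-6 + l(-2)*m(5, A(-5, U(6))) = -6 + (-3/(-2))*(1 - 1*5 + 5/(-5)) = -6 + (-3*(-½))*(1 - 5 + 5*(-⅕)) = -6 + 3*(1 - 5 - 1)/2 = -6 + (3/2)*(-5) = -6 - 15/2 = -27/2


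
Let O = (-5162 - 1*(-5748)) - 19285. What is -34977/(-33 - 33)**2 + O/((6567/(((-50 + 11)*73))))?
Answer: 2340066191/288948 ≈ 8098.6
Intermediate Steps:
O = -18699 (O = (-5162 + 5748) - 19285 = 586 - 19285 = -18699)
-34977/(-33 - 33)**2 + O/((6567/(((-50 + 11)*73)))) = -34977/(-33 - 33)**2 - 18699/(6567/(((-50 + 11)*73))) = -34977/((-66)**2) - 18699/(6567/((-39*73))) = -34977/4356 - 18699/(6567/(-2847)) = -34977*1/4356 - 18699/(6567*(-1/2847)) = -11659/1452 - 18699/(-2189/949) = -11659/1452 - 18699*(-949/2189) = -11659/1452 + 17745351/2189 = 2340066191/288948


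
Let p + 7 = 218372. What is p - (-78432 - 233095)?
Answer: 529892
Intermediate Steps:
p = 218365 (p = -7 + 218372 = 218365)
p - (-78432 - 233095) = 218365 - (-78432 - 233095) = 218365 - 1*(-311527) = 218365 + 311527 = 529892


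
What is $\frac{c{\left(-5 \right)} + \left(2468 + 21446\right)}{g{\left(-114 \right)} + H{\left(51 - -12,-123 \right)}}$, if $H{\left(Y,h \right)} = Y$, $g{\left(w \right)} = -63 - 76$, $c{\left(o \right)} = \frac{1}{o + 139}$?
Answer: $- \frac{3204477}{10184} \approx -314.66$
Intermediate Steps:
$c{\left(o \right)} = \frac{1}{139 + o}$
$g{\left(w \right)} = -139$
$\frac{c{\left(-5 \right)} + \left(2468 + 21446\right)}{g{\left(-114 \right)} + H{\left(51 - -12,-123 \right)}} = \frac{\frac{1}{139 - 5} + \left(2468 + 21446\right)}{-139 + \left(51 - -12\right)} = \frac{\frac{1}{134} + 23914}{-139 + \left(51 + 12\right)} = \frac{\frac{1}{134} + 23914}{-139 + 63} = \frac{3204477}{134 \left(-76\right)} = \frac{3204477}{134} \left(- \frac{1}{76}\right) = - \frac{3204477}{10184}$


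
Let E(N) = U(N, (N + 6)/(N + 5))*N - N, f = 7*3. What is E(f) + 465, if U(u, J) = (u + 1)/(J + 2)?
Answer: 47088/79 ≈ 596.05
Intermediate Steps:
f = 21
U(u, J) = (1 + u)/(2 + J)
E(N) = -N + N*(1 + N)/(2 + (6 + N)/(5 + N)) (E(N) = ((1 + N)/(2 + (N + 6)/(N + 5)))*N - N = ((1 + N)/(2 + (6 + N)/(5 + N)))*N - N = N*(1 + N)/(2 + (6 + N)/(5 + N)) - N = -N + N*(1 + N)/(2 + (6 + N)/(5 + N)))
E(f) + 465 = 21*(-11 + 21² + 3*21)/(16 + 3*21) + 465 = 21*(-11 + 441 + 63)/(16 + 63) + 465 = 21*493/79 + 465 = 21*(1/79)*493 + 465 = 10353/79 + 465 = 47088/79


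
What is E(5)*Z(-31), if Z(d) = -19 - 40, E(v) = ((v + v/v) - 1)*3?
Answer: -885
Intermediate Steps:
E(v) = 3*v (E(v) = ((v + 1) - 1)*3 = ((1 + v) - 1)*3 = v*3 = 3*v)
Z(d) = -59
E(5)*Z(-31) = (3*5)*(-59) = 15*(-59) = -885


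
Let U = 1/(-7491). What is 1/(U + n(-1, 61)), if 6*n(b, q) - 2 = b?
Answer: 14982/2495 ≈ 6.0048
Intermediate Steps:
n(b, q) = ⅓ + b/6
U = -1/7491 ≈ -0.00013349
1/(U + n(-1, 61)) = 1/(-1/7491 + (⅓ + (⅙)*(-1))) = 1/(-1/7491 + (⅓ - ⅙)) = 1/(-1/7491 + ⅙) = 1/(2495/14982) = 14982/2495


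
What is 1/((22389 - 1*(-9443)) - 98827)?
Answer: -1/66995 ≈ -1.4926e-5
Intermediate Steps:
1/((22389 - 1*(-9443)) - 98827) = 1/((22389 + 9443) - 98827) = 1/(31832 - 98827) = 1/(-66995) = -1/66995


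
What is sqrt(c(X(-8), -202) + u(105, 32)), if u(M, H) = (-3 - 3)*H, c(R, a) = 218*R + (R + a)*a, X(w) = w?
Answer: 2*sqrt(10121) ≈ 201.21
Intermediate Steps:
c(R, a) = 218*R + a*(R + a)
u(M, H) = -6*H
sqrt(c(X(-8), -202) + u(105, 32)) = sqrt(((-202)**2 + 218*(-8) - 8*(-202)) - 6*32) = sqrt((40804 - 1744 + 1616) - 192) = sqrt(40676 - 192) = sqrt(40484) = 2*sqrt(10121)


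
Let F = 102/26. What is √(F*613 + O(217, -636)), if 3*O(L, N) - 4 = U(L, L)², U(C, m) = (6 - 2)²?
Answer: √3789591/39 ≈ 49.915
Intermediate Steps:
U(C, m) = 16 (U(C, m) = 4² = 16)
F = 51/13 (F = 102*(1/26) = 51/13 ≈ 3.9231)
O(L, N) = 260/3 (O(L, N) = 4/3 + (⅓)*16² = 4/3 + (⅓)*256 = 4/3 + 256/3 = 260/3)
√(F*613 + O(217, -636)) = √((51/13)*613 + 260/3) = √(31263/13 + 260/3) = √(97169/39) = √3789591/39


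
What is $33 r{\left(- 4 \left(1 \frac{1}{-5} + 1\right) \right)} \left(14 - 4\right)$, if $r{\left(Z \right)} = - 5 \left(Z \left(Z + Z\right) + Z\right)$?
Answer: $-28512$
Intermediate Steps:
$r{\left(Z \right)} = - 10 Z^{2} - 5 Z$ ($r{\left(Z \right)} = - 5 \left(Z 2 Z + Z\right) = - 5 \left(2 Z^{2} + Z\right) = - 5 \left(Z + 2 Z^{2}\right) = - 10 Z^{2} - 5 Z$)
$33 r{\left(- 4 \left(1 \frac{1}{-5} + 1\right) \right)} \left(14 - 4\right) = 33 \left(- 5 \left(- 4 \left(1 \frac{1}{-5} + 1\right)\right) \left(1 + 2 \left(- 4 \left(1 \frac{1}{-5} + 1\right)\right)\right)\right) \left(14 - 4\right) = 33 \left(- 5 \left(- 4 \left(1 \left(- \frac{1}{5}\right) + 1\right)\right) \left(1 + 2 \left(- 4 \left(1 \left(- \frac{1}{5}\right) + 1\right)\right)\right)\right) \left(14 - 4\right) = 33 \left(- 5 \left(- 4 \left(- \frac{1}{5} + 1\right)\right) \left(1 + 2 \left(- 4 \left(- \frac{1}{5} + 1\right)\right)\right)\right) 10 = 33 \left(- 5 \left(\left(-4\right) \frac{4}{5}\right) \left(1 + 2 \left(\left(-4\right) \frac{4}{5}\right)\right)\right) 10 = 33 \left(\left(-5\right) \left(- \frac{16}{5}\right) \left(1 + 2 \left(- \frac{16}{5}\right)\right)\right) 10 = 33 \left(\left(-5\right) \left(- \frac{16}{5}\right) \left(1 - \frac{32}{5}\right)\right) 10 = 33 \left(\left(-5\right) \left(- \frac{16}{5}\right) \left(- \frac{27}{5}\right)\right) 10 = 33 \left(- \frac{432}{5}\right) 10 = \left(- \frac{14256}{5}\right) 10 = -28512$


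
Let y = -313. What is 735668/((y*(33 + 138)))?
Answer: -735668/53523 ≈ -13.745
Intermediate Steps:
735668/((y*(33 + 138))) = 735668/((-313*(33 + 138))) = 735668/((-313*171)) = 735668/(-53523) = 735668*(-1/53523) = -735668/53523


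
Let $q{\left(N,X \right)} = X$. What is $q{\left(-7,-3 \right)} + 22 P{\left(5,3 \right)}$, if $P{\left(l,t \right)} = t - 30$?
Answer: $-597$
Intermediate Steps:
$P{\left(l,t \right)} = -30 + t$ ($P{\left(l,t \right)} = t - 30 = -30 + t$)
$q{\left(-7,-3 \right)} + 22 P{\left(5,3 \right)} = -3 + 22 \left(-30 + 3\right) = -3 + 22 \left(-27\right) = -3 - 594 = -597$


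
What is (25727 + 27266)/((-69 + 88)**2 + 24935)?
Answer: 52993/25296 ≈ 2.0949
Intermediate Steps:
(25727 + 27266)/((-69 + 88)**2 + 24935) = 52993/(19**2 + 24935) = 52993/(361 + 24935) = 52993/25296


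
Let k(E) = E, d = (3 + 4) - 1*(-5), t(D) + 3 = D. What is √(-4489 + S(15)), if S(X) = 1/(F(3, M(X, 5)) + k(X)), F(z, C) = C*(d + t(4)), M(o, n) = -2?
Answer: 2*I*√135795/11 ≈ 67.001*I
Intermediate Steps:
t(D) = -3 + D
d = 12 (d = 7 + 5 = 12)
F(z, C) = 13*C (F(z, C) = C*(12 + (-3 + 4)) = C*(12 + 1) = C*13 = 13*C)
S(X) = 1/(-26 + X) (S(X) = 1/(13*(-2) + X) = 1/(-26 + X))
√(-4489 + S(15)) = √(-4489 + 1/(-26 + 15)) = √(-4489 + 1/(-11)) = √(-4489 - 1/11) = √(-49380/11) = 2*I*√135795/11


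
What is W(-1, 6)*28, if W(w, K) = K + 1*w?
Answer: 140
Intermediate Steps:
W(w, K) = K + w
W(-1, 6)*28 = (6 - 1)*28 = 5*28 = 140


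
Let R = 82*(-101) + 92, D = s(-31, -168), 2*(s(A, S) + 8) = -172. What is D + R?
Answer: -8284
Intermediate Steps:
s(A, S) = -94 (s(A, S) = -8 + (½)*(-172) = -8 - 86 = -94)
D = -94
R = -8190 (R = -8282 + 92 = -8190)
D + R = -94 - 8190 = -8284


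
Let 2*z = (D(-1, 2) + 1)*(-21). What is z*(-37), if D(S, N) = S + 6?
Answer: 2331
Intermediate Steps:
D(S, N) = 6 + S
z = -63 (z = (((6 - 1) + 1)*(-21))/2 = ((5 + 1)*(-21))/2 = (6*(-21))/2 = (½)*(-126) = -63)
z*(-37) = -63*(-37) = 2331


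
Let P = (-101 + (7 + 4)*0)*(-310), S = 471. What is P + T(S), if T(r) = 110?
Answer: 31420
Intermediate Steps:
P = 31310 (P = (-101 + 11*0)*(-310) = (-101 + 0)*(-310) = -101*(-310) = 31310)
P + T(S) = 31310 + 110 = 31420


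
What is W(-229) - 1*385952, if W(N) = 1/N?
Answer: -88383009/229 ≈ -3.8595e+5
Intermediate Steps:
W(-229) - 1*385952 = 1/(-229) - 1*385952 = -1/229 - 385952 = -88383009/229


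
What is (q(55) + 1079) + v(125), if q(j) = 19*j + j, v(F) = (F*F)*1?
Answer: 17804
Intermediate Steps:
v(F) = F² (v(F) = F²*1 = F²)
q(j) = 20*j
(q(55) + 1079) + v(125) = (20*55 + 1079) + 125² = (1100 + 1079) + 15625 = 2179 + 15625 = 17804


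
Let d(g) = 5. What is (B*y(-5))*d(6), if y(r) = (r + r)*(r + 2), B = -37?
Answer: -5550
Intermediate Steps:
y(r) = 2*r*(2 + r) (y(r) = (2*r)*(2 + r) = 2*r*(2 + r))
(B*y(-5))*d(6) = -74*(-5)*(2 - 5)*5 = -74*(-5)*(-3)*5 = -37*30*5 = -1110*5 = -5550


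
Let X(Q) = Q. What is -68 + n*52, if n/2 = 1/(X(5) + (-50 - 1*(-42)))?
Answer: -308/3 ≈ -102.67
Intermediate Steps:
n = -⅔ (n = 2/(5 + (-50 - 1*(-42))) = 2/(5 + (-50 + 42)) = 2/(5 - 8) = 2/(-3) = 2*(-⅓) = -⅔ ≈ -0.66667)
-68 + n*52 = -68 - ⅔*52 = -68 - 104/3 = -308/3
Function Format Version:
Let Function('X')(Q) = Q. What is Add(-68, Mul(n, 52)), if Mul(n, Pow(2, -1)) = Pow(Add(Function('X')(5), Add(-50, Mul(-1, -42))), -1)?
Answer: Rational(-308, 3) ≈ -102.67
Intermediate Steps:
n = Rational(-2, 3) (n = Mul(2, Pow(Add(5, Add(-50, Mul(-1, -42))), -1)) = Mul(2, Pow(Add(5, Add(-50, 42)), -1)) = Mul(2, Pow(Add(5, -8), -1)) = Mul(2, Pow(-3, -1)) = Mul(2, Rational(-1, 3)) = Rational(-2, 3) ≈ -0.66667)
Add(-68, Mul(n, 52)) = Add(-68, Mul(Rational(-2, 3), 52)) = Add(-68, Rational(-104, 3)) = Rational(-308, 3)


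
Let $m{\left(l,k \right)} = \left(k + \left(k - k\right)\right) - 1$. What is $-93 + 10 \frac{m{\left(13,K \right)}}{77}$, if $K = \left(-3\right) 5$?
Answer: $- \frac{7321}{77} \approx -95.078$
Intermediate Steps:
$K = -15$
$m{\left(l,k \right)} = -1 + k$ ($m{\left(l,k \right)} = \left(k + 0\right) - 1 = k - 1 = -1 + k$)
$-93 + 10 \frac{m{\left(13,K \right)}}{77} = -93 + 10 \frac{-1 - 15}{77} = -93 + 10 \left(\left(-16\right) \frac{1}{77}\right) = -93 + 10 \left(- \frac{16}{77}\right) = -93 - \frac{160}{77} = - \frac{7321}{77}$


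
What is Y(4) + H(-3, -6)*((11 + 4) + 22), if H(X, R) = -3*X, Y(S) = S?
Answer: 337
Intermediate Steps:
Y(4) + H(-3, -6)*((11 + 4) + 22) = 4 + (-3*(-3))*((11 + 4) + 22) = 4 + 9*(15 + 22) = 4 + 9*37 = 4 + 333 = 337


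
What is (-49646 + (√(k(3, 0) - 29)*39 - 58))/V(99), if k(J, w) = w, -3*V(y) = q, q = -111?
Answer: -49704/37 + 39*I*√29/37 ≈ -1343.4 + 5.6763*I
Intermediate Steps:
V(y) = 37 (V(y) = -⅓*(-111) = 37)
(-49646 + (√(k(3, 0) - 29)*39 - 58))/V(99) = (-49646 + (√(0 - 29)*39 - 58))/37 = (-49646 + (√(-29)*39 - 58))*(1/37) = (-49646 + ((I*√29)*39 - 58))*(1/37) = (-49646 + (39*I*√29 - 58))*(1/37) = (-49646 + (-58 + 39*I*√29))*(1/37) = (-49704 + 39*I*√29)*(1/37) = -49704/37 + 39*I*√29/37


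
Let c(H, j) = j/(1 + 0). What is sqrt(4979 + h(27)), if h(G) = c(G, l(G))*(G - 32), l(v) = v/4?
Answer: sqrt(19781)/2 ≈ 70.323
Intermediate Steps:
l(v) = v/4 (l(v) = v*(1/4) = v/4)
c(H, j) = j (c(H, j) = j/1 = 1*j = j)
h(G) = G*(-32 + G)/4 (h(G) = (G/4)*(G - 32) = (G/4)*(-32 + G) = G*(-32 + G)/4)
sqrt(4979 + h(27)) = sqrt(4979 + (1/4)*27*(-32 + 27)) = sqrt(4979 + (1/4)*27*(-5)) = sqrt(4979 - 135/4) = sqrt(19781/4) = sqrt(19781)/2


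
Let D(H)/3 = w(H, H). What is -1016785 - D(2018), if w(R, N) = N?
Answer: -1022839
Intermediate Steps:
D(H) = 3*H
-1016785 - D(2018) = -1016785 - 3*2018 = -1016785 - 1*6054 = -1016785 - 6054 = -1022839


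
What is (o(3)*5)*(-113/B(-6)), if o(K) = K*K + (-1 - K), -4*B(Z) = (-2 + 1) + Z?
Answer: -11300/7 ≈ -1614.3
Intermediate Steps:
B(Z) = 1/4 - Z/4 (B(Z) = -((-2 + 1) + Z)/4 = -(-1 + Z)/4 = 1/4 - Z/4)
o(K) = -1 + K**2 - K (o(K) = K**2 + (-1 - K) = -1 + K**2 - K)
(o(3)*5)*(-113/B(-6)) = ((-1 + 3**2 - 1*3)*5)*(-113/(1/4 - 1/4*(-6))) = ((-1 + 9 - 3)*5)*(-113/(1/4 + 3/2)) = (5*5)*(-113/7/4) = 25*(-113*4/7) = 25*(-452/7) = -11300/7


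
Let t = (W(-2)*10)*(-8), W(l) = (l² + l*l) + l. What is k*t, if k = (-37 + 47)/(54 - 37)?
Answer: -4800/17 ≈ -282.35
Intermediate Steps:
W(l) = l + 2*l² (W(l) = (l² + l²) + l = 2*l² + l = l + 2*l²)
k = 10/17 ≈ 0.58823
t = -480 (t = (-2*(1 + 2*(-2))*10)*(-8) = (-2*(1 - 4)*10)*(-8) = (-2*(-3)*10)*(-8) = (6*10)*(-8) = 60*(-8) = -480)
k*t = (10/17)*(-480) = -4800/17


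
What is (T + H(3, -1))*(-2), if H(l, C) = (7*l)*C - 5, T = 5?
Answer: 42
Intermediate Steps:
H(l, C) = -5 + 7*C*l (H(l, C) = 7*C*l - 5 = -5 + 7*C*l)
(T + H(3, -1))*(-2) = (5 + (-5 + 7*(-1)*3))*(-2) = (5 + (-5 - 21))*(-2) = (5 - 26)*(-2) = -21*(-2) = 42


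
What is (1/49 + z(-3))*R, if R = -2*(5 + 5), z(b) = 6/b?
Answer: 1940/49 ≈ 39.592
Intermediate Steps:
R = -20 (R = -2*10 = -20)
(1/49 + z(-3))*R = (1/49 + 6/(-3))*(-20) = (1/49 + 6*(-⅓))*(-20) = (1/49 - 2)*(-20) = -97/49*(-20) = 1940/49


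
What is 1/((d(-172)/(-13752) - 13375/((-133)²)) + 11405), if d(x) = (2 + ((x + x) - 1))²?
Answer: 243259128/2772105328679 ≈ 8.7752e-5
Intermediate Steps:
d(x) = (1 + 2*x)² (d(x) = (2 + (2*x - 1))² = (2 + (-1 + 2*x))² = (1 + 2*x)²)
1/((d(-172)/(-13752) - 13375/((-133)²)) + 11405) = 1/(((1 + 2*(-172))²/(-13752) - 13375/((-133)²)) + 11405) = 1/(((1 - 344)²*(-1/13752) - 13375/17689) + 11405) = 1/(((-343)²*(-1/13752) - 13375*1/17689) + 11405) = 1/((117649*(-1/13752) - 13375/17689) + 11405) = 1/((-117649/13752 - 13375/17689) + 11405) = 1/(-2265026161/243259128 + 11405) = 1/(2772105328679/243259128) = 243259128/2772105328679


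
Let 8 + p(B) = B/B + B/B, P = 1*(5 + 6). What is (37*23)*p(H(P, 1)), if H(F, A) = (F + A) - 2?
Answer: -5106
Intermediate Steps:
P = 11 (P = 1*11 = 11)
H(F, A) = -2 + A + F (H(F, A) = (A + F) - 2 = -2 + A + F)
p(B) = -6 (p(B) = -8 + (B/B + B/B) = -8 + (1 + 1) = -8 + 2 = -6)
(37*23)*p(H(P, 1)) = (37*23)*(-6) = 851*(-6) = -5106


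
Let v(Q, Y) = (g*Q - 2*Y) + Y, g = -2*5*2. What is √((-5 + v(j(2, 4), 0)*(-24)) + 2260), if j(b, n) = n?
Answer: 5*√167 ≈ 64.614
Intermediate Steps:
g = -20 (g = -10*2 = -20)
v(Q, Y) = -Y - 20*Q (v(Q, Y) = (-20*Q - 2*Y) + Y = -Y - 20*Q)
√((-5 + v(j(2, 4), 0)*(-24)) + 2260) = √((-5 + (-1*0 - 20*4)*(-24)) + 2260) = √((-5 + (0 - 80)*(-24)) + 2260) = √((-5 - 80*(-24)) + 2260) = √((-5 + 1920) + 2260) = √(1915 + 2260) = √4175 = 5*√167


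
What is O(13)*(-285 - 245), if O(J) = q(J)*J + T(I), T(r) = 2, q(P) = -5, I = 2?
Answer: 33390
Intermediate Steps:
O(J) = 2 - 5*J (O(J) = -5*J + 2 = 2 - 5*J)
O(13)*(-285 - 245) = (2 - 5*13)*(-285 - 245) = (2 - 65)*(-530) = -63*(-530) = 33390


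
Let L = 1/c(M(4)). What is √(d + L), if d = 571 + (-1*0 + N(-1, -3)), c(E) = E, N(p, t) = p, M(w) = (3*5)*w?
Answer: √513015/30 ≈ 23.875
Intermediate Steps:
M(w) = 15*w
d = 570 (d = 571 + (-1*0 - 1) = 571 + (0 - 1) = 571 - 1 = 570)
L = 1/60 (L = 1/(15*4) = 1/60 ≈ 0.016667)
√(d + L) = √(570 + 1/60) = √(34201/60) = √513015/30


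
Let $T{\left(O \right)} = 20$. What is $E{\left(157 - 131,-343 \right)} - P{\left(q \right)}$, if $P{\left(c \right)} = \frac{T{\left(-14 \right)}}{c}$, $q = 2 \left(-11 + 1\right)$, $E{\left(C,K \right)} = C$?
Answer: $27$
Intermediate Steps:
$q = -20$ ($q = 2 \left(-10\right) = -20$)
$P{\left(c \right)} = \frac{20}{c}$
$E{\left(157 - 131,-343 \right)} - P{\left(q \right)} = \left(157 - 131\right) - \frac{20}{-20} = \left(157 - 131\right) - 20 \left(- \frac{1}{20}\right) = 26 - -1 = 26 + 1 = 27$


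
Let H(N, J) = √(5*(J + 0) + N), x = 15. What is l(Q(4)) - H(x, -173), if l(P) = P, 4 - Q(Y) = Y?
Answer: -5*I*√34 ≈ -29.155*I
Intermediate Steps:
Q(Y) = 4 - Y
H(N, J) = √(N + 5*J) (H(N, J) = √(5*J + N) = √(N + 5*J))
l(Q(4)) - H(x, -173) = (4 - 1*4) - √(15 + 5*(-173)) = (4 - 4) - √(15 - 865) = 0 - √(-850) = 0 - 5*I*√34 = -5*I*√34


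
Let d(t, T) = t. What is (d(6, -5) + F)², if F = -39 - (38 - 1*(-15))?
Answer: 7396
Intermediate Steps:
F = -92 (F = -39 - (38 + 15) = -39 - 1*53 = -39 - 53 = -92)
(d(6, -5) + F)² = (6 - 92)² = (-86)² = 7396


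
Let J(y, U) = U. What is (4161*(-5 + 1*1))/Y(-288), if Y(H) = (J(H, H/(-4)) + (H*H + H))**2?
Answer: -1387/570326832 ≈ -2.4319e-6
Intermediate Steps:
Y(H) = (H**2 + 3*H/4)**2 (Y(H) = (H/(-4) + (H*H + H))**2 = (H*(-1/4) + (H**2 + H))**2 = (-H/4 + (H + H**2))**2 = (H**2 + 3*H/4)**2)
(4161*(-5 + 1*1))/Y(-288) = (4161*(-5 + 1*1))/(((1/16)*(-288)**2*(3 + 4*(-288))**2)) = (4161*(-5 + 1))/(((1/16)*82944*(3 - 1152)**2)) = (4161*(-4))/(((1/16)*82944*(-1149)**2)) = -16644/((1/16)*82944*1320201) = -16644/6843921984 = -16644*1/6843921984 = -1387/570326832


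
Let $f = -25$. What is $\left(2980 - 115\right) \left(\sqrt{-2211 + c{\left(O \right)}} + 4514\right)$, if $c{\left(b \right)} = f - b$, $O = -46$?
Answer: $12932610 + 2865 i \sqrt{2190} \approx 1.2933 \cdot 10^{7} + 1.3407 \cdot 10^{5} i$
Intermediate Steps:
$c{\left(b \right)} = -25 - b$
$\left(2980 - 115\right) \left(\sqrt{-2211 + c{\left(O \right)}} + 4514\right) = \left(2980 - 115\right) \left(\sqrt{-2211 - -21} + 4514\right) = 2865 \left(\sqrt{-2211 + \left(-25 + 46\right)} + 4514\right) = 2865 \left(\sqrt{-2211 + 21} + 4514\right) = 2865 \left(\sqrt{-2190} + 4514\right) = 2865 \left(i \sqrt{2190} + 4514\right) = 2865 \left(4514 + i \sqrt{2190}\right) = 12932610 + 2865 i \sqrt{2190}$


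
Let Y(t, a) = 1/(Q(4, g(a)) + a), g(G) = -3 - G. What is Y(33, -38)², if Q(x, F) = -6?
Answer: 1/1936 ≈ 0.00051653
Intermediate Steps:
Y(t, a) = 1/(-6 + a)
Y(33, -38)² = (1/(-6 - 38))² = (1/(-44))² = (-1/44)² = 1/1936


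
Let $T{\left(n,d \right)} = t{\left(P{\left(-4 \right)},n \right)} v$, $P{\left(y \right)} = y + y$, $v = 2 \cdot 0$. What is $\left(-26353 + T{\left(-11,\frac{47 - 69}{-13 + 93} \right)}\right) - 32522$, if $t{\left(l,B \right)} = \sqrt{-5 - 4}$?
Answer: $-58875$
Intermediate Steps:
$v = 0$
$P{\left(y \right)} = 2 y$
$t{\left(l,B \right)} = 3 i$ ($t{\left(l,B \right)} = \sqrt{-9} = 3 i$)
$T{\left(n,d \right)} = 0$ ($T{\left(n,d \right)} = 3 i 0 = 0$)
$\left(-26353 + T{\left(-11,\frac{47 - 69}{-13 + 93} \right)}\right) - 32522 = \left(-26353 + 0\right) - 32522 = -26353 - 32522 = -58875$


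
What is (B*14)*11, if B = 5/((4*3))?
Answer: 385/6 ≈ 64.167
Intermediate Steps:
B = 5/12 ≈ 0.41667
(B*14)*11 = ((5/12)*14)*11 = (35/6)*11 = 385/6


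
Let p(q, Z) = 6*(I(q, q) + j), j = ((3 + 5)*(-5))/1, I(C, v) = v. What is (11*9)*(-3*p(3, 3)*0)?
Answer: 0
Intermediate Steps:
j = -40 (j = (8*(-5))*1 = -40*1 = -40)
p(q, Z) = -240 + 6*q (p(q, Z) = 6*(q - 40) = 6*(-40 + q) = -240 + 6*q)
(11*9)*(-3*p(3, 3)*0) = (11*9)*(-3*(-240 + 6*3)*0) = 99*(-3*(-240 + 18)*0) = 99*(-3*(-222)*0) = 99*(666*0) = 99*0 = 0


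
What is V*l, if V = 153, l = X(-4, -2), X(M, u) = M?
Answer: -612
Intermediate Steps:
l = -4
V*l = 153*(-4) = -612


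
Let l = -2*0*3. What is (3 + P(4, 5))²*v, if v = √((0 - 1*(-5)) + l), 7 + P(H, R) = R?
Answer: √5 ≈ 2.2361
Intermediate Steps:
P(H, R) = -7 + R
l = 0 (l = 0*3 = 0)
v = √5 (v = √((0 - 1*(-5)) + 0) = √((0 + 5) + 0) = √(5 + 0) = √5 ≈ 2.2361)
(3 + P(4, 5))²*v = (3 + (-7 + 5))²*√5 = (3 - 2)²*√5 = 1²*√5 = 1*√5 = √5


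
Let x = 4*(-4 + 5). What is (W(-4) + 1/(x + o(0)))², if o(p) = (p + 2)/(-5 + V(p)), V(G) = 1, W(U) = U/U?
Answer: 81/49 ≈ 1.6531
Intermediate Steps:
W(U) = 1
x = 4 (x = 4*1 = 4)
o(p) = -½ - p/4 (o(p) = (p + 2)/(-5 + 1) = (2 + p)/(-4) = (2 + p)*(-¼) = -½ - p/4)
(W(-4) + 1/(x + o(0)))² = (1 + 1/(4 + (-½ - ¼*0)))² = (1 + 1/(4 + (-½ + 0)))² = (1 + 1/(4 - ½))² = (1 + 1/(7/2))² = (1 + 2/7)² = (9/7)² = 81/49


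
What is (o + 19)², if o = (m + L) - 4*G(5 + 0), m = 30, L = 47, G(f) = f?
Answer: 5776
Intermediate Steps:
o = 57 (o = (30 + 47) - 4*(5 + 0) = 77 - 4*5 = 77 - 20 = 57)
(o + 19)² = (57 + 19)² = 76² = 5776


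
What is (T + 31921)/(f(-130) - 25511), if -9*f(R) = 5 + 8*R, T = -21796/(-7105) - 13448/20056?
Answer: -284313526251/226179760030 ≈ -1.2570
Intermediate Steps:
T = 42699067/17812235 (T = -21796*(-1/7105) - 13448*1/20056 = 21796/7105 - 1681/2507 = 42699067/17812235 ≈ 2.3972)
f(R) = -5/9 - 8*R/9 (f(R) = -(5 + 8*R)/9 = -5/9 - 8*R/9)
(T + 31921)/(f(-130) - 25511) = (42699067/17812235 + 31921)/((-5/9 - 8/9*(-130)) - 25511) = 568627052502/(17812235*((-5/9 + 1040/9) - 25511)) = 568627052502/(17812235*(115 - 25511)) = (568627052502/17812235)/(-25396) = (568627052502/17812235)*(-1/25396) = -284313526251/226179760030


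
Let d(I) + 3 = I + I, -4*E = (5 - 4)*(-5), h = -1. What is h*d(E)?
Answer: ½ ≈ 0.50000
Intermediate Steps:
E = 5/4 (E = -(5 - 4)*(-5)/4 = -(-5)/4 = -¼*(-5) = 5/4 ≈ 1.2500)
d(I) = -3 + 2*I (d(I) = -3 + (I + I) = -3 + 2*I)
h*d(E) = -(-3 + 2*(5/4)) = -(-3 + 5/2) = -1*(-½) = ½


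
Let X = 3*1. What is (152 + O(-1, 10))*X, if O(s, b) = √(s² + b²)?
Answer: 456 + 3*√101 ≈ 486.15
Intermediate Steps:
X = 3
O(s, b) = √(b² + s²)
(152 + O(-1, 10))*X = (152 + √(10² + (-1)²))*3 = (152 + √(100 + 1))*3 = (152 + √101)*3 = 456 + 3*√101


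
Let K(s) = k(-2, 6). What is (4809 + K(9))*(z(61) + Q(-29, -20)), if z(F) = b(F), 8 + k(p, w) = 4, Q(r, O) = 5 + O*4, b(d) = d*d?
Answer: 17519030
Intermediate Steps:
b(d) = d**2
Q(r, O) = 5 + 4*O
k(p, w) = -4 (k(p, w) = -8 + 4 = -4)
K(s) = -4
z(F) = F**2
(4809 + K(9))*(z(61) + Q(-29, -20)) = (4809 - 4)*(61**2 + (5 + 4*(-20))) = 4805*(3721 + (5 - 80)) = 4805*(3721 - 75) = 4805*3646 = 17519030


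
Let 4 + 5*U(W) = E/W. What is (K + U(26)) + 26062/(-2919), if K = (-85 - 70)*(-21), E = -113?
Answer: 1231153367/379470 ≈ 3244.4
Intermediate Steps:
U(W) = -4/5 - 113/(5*W) (U(W) = -4/5 + (-113/W)/5 = -4/5 - 113/(5*W))
K = 3255 (K = -155*(-21) = 3255)
(K + U(26)) + 26062/(-2919) = (3255 + (1/5)*(-113 - 4*26)/26) + 26062/(-2919) = (3255 + (1/5)*(1/26)*(-113 - 104)) + 26062*(-1/2919) = (3255 + (1/5)*(1/26)*(-217)) - 26062/2919 = (3255 - 217/130) - 26062/2919 = 422933/130 - 26062/2919 = 1231153367/379470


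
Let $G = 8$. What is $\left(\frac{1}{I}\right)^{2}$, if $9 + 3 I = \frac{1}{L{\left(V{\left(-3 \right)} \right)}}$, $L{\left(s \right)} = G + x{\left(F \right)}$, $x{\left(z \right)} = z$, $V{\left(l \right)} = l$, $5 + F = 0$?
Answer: $\frac{81}{676} \approx 0.11982$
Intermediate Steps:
$F = -5$ ($F = -5 + 0 = -5$)
$L{\left(s \right)} = 3$ ($L{\left(s \right)} = 8 - 5 = 3$)
$I = - \frac{26}{9}$ ($I = -3 + \frac{1}{3 \cdot 3} = -3 + \frac{1}{3} \cdot \frac{1}{3} = -3 + \frac{1}{9} = - \frac{26}{9} \approx -2.8889$)
$\left(\frac{1}{I}\right)^{2} = \left(\frac{1}{- \frac{26}{9}}\right)^{2} = \left(- \frac{9}{26}\right)^{2} = \frac{81}{676}$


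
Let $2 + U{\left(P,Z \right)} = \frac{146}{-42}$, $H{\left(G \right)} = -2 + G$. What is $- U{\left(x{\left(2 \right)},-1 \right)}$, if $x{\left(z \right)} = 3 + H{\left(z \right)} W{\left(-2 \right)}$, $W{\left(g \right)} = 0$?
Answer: $\frac{115}{21} \approx 5.4762$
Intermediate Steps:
$x{\left(z \right)} = 3$ ($x{\left(z \right)} = 3 + \left(-2 + z\right) 0 = 3 + 0 = 3$)
$U{\left(P,Z \right)} = - \frac{115}{21}$ ($U{\left(P,Z \right)} = -2 + \frac{146}{-42} = -2 + 146 \left(- \frac{1}{42}\right) = -2 - \frac{73}{21} = - \frac{115}{21}$)
$- U{\left(x{\left(2 \right)},-1 \right)} = \left(-1\right) \left(- \frac{115}{21}\right) = \frac{115}{21}$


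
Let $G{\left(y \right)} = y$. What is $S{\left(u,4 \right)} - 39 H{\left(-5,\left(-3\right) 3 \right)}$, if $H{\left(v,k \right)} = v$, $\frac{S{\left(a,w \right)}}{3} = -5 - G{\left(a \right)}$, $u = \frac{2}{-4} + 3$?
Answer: $\frac{345}{2} \approx 172.5$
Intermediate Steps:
$u = \frac{5}{2}$ ($u = 2 \left(- \frac{1}{4}\right) + 3 = - \frac{1}{2} + 3 = \frac{5}{2} \approx 2.5$)
$S{\left(a,w \right)} = -15 - 3 a$ ($S{\left(a,w \right)} = 3 \left(-5 - a\right) = -15 - 3 a$)
$S{\left(u,4 \right)} - 39 H{\left(-5,\left(-3\right) 3 \right)} = \left(-15 - \frac{15}{2}\right) - -195 = \left(-15 - \frac{15}{2}\right) + 195 = - \frac{45}{2} + 195 = \frac{345}{2}$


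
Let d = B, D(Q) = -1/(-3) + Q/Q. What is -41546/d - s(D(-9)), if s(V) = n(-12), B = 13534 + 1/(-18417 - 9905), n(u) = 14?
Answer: -6543005070/383309947 ≈ -17.070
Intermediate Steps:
D(Q) = 4/3 (D(Q) = -1*(-⅓) + 1 = ⅓ + 1 = 4/3)
B = 383309947/28322 (B = 13534 + 1/(-28322) = 13534 - 1/28322 = 383309947/28322 ≈ 13534.)
s(V) = 14
d = 383309947/28322 ≈ 13534.
-41546/d - s(D(-9)) = -41546/383309947/28322 - 1*14 = -41546*28322/383309947 - 14 = -1176665812/383309947 - 14 = -6543005070/383309947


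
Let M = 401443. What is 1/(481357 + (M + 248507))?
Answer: 1/1131307 ≈ 8.8393e-7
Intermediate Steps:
1/(481357 + (M + 248507)) = 1/(481357 + (401443 + 248507)) = 1/(481357 + 649950) = 1/1131307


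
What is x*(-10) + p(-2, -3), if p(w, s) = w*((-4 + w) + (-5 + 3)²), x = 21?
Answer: -206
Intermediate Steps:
p(w, s) = w² (p(w, s) = w*((-4 + w) + (-2)²) = w*((-4 + w) + 4) = w*w = w²)
x*(-10) + p(-2, -3) = 21*(-10) + (-2)² = -210 + 4 = -206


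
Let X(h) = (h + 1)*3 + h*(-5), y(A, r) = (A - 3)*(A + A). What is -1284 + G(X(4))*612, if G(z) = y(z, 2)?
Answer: 47676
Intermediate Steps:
y(A, r) = 2*A*(-3 + A) (y(A, r) = (-3 + A)*(2*A) = 2*A*(-3 + A))
X(h) = 3 - 2*h (X(h) = (1 + h)*3 - 5*h = (3 + 3*h) - 5*h = 3 - 2*h)
G(z) = 2*z*(-3 + z)
-1284 + G(X(4))*612 = -1284 + (2*(3 - 2*4)*(-3 + (3 - 2*4)))*612 = -1284 + (2*(3 - 8)*(-3 + (3 - 8)))*612 = -1284 + (2*(-5)*(-3 - 5))*612 = -1284 + (2*(-5)*(-8))*612 = -1284 + 80*612 = -1284 + 48960 = 47676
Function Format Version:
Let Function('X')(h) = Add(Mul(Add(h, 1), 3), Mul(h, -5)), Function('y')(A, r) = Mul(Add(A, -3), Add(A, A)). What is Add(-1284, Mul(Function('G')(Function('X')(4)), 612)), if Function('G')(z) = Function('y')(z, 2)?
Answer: 47676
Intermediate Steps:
Function('y')(A, r) = Mul(2, A, Add(-3, A)) (Function('y')(A, r) = Mul(Add(-3, A), Mul(2, A)) = Mul(2, A, Add(-3, A)))
Function('X')(h) = Add(3, Mul(-2, h)) (Function('X')(h) = Add(Mul(Add(1, h), 3), Mul(-5, h)) = Add(Add(3, Mul(3, h)), Mul(-5, h)) = Add(3, Mul(-2, h)))
Function('G')(z) = Mul(2, z, Add(-3, z))
Add(-1284, Mul(Function('G')(Function('X')(4)), 612)) = Add(-1284, Mul(Mul(2, Add(3, Mul(-2, 4)), Add(-3, Add(3, Mul(-2, 4)))), 612)) = Add(-1284, Mul(Mul(2, Add(3, -8), Add(-3, Add(3, -8))), 612)) = Add(-1284, Mul(Mul(2, -5, Add(-3, -5)), 612)) = Add(-1284, Mul(Mul(2, -5, -8), 612)) = Add(-1284, Mul(80, 612)) = Add(-1284, 48960) = 47676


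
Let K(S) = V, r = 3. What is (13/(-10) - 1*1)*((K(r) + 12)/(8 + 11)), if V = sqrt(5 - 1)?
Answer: -161/95 ≈ -1.6947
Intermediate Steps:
V = 2 (V = sqrt(4) = 2)
K(S) = 2
(13/(-10) - 1*1)*((K(r) + 12)/(8 + 11)) = (13/(-10) - 1*1)*((2 + 12)/(8 + 11)) = (13*(-1/10) - 1)*(14/19) = (-13/10 - 1)*(14*(1/19)) = -23/10*14/19 = -161/95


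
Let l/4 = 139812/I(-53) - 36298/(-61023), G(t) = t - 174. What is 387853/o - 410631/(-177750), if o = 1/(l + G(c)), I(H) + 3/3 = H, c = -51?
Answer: -14835300765083704579/3615612750 ≈ -4.1031e+9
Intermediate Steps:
I(H) = -1 + H
G(t) = -174 + t
l = -1895508352/183069 (l = 4*(139812/(-1 - 53) - 36298/(-61023)) = 4*(139812/(-54) - 36298*(-1/61023)) = 4*(139812*(-1/54) + 36298/61023) = 4*(-23302/9 + 36298/61023) = 4*(-473877088/183069) = -1895508352/183069 ≈ -10354.)
o = -183069/1936698877 (o = 1/(-1895508352/183069 + (-174 - 51)) = 1/(-1895508352/183069 - 225) = 1/(-1936698877/183069) = -183069/1936698877 ≈ -9.4526e-5)
387853/o - 410631/(-177750) = 387853/(-183069/1936698877) - 410631/(-177750) = 387853*(-1936698877/183069) - 410631*(-1/177750) = -751154469541081/183069 + 136877/59250 = -14835300765083704579/3615612750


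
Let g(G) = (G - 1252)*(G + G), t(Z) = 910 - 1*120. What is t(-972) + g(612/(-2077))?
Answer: 6591647494/4313929 ≈ 1528.0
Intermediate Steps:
t(Z) = 790 (t(Z) = 910 - 120 = 790)
g(G) = 2*G*(-1252 + G) (g(G) = (-1252 + G)*(2*G) = 2*G*(-1252 + G))
t(-972) + g(612/(-2077)) = 790 + 2*(612/(-2077))*(-1252 + 612/(-2077)) = 790 + 2*(612*(-1/2077))*(-1252 + 612*(-1/2077)) = 790 + 2*(-612/2077)*(-1252 - 612/2077) = 790 + 2*(-612/2077)*(-2601016/2077) = 790 + 3183643584/4313929 = 6591647494/4313929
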